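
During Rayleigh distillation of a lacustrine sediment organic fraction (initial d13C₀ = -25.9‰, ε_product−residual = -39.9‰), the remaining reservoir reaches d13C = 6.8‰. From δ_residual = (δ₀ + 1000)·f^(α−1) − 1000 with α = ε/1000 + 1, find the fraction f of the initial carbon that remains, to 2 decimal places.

α − 1 = ε/1000 = -0.0399
(δ_res + 1000)/(δ₀ + 1000) = (6.8 + 1000)/(-25.9 + 1000) = 1006.8/974.1 = 1.033569
f = 1.033569^(1/-0.0399) = exp(ln(1.033569)/-0.0399) = exp(0.03302/-0.0399)
f = exp(-0.8275) = 0.4371

0.44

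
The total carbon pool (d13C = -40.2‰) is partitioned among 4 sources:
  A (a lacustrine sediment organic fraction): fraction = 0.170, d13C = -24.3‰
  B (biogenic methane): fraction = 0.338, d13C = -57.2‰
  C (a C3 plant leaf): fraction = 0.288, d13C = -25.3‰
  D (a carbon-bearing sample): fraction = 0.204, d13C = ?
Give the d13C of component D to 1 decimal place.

Isotope mass balance: δ_bulk = Σ fᵢ·δᵢ.
-40.2 = 0.170×(-24.3) + 0.338×(-57.2) + 0.288×(-25.3) + 0.204×δ_D
0.204·δ_D = -40.2 − (-30.751) = -9.449
δ_D = -9.449 / 0.204 = -46.32‰

-46.3‰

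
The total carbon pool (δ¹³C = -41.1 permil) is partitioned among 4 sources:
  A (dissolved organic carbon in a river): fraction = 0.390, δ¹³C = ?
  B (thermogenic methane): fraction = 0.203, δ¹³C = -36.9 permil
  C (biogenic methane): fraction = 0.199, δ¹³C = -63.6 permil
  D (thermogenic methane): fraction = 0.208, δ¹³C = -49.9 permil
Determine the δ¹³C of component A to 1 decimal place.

-27.1 permil

Isotope mass balance: δ_bulk = Σ fᵢ·δᵢ.
-41.1 = 0.390×δ_A + 0.203×(-36.9) + 0.199×(-63.6) + 0.208×(-49.9)
0.390·δ_A = -41.1 − (-30.526) = -10.574
δ_A = -10.574 / 0.390 = -27.11 permil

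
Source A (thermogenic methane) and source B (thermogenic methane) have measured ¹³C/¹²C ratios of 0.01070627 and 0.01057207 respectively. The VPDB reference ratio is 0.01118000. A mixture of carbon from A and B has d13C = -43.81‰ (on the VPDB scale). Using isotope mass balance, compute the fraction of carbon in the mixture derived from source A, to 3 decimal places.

0.880

δ_A = (0.01070627/0.01118000 − 1)×1000 = (0.957627 − 1)×1000 = -42.373‰
δ_B = (0.01057207/0.01118000 − 1)×1000 = (0.945623 − 1)×1000 = -54.377‰
f_A = (δ_mix − δ_B)/(δ_A − δ_B) = (-43.81 − (-54.377))/(-42.373 − (-54.377))
f_A = 10.567 / 12.004 = 0.8803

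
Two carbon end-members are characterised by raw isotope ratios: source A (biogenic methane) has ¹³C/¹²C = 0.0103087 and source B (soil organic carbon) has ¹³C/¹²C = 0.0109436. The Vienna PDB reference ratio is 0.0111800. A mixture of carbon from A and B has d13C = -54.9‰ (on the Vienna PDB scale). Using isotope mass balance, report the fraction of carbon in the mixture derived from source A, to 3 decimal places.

δ_A = (0.0103087/0.0111800 − 1)×1000 = (0.922066 − 1)×1000 = -77.934‰
δ_B = (0.0109436/0.0111800 − 1)×1000 = (0.978855 − 1)×1000 = -21.145‰
f_A = (δ_mix − δ_B)/(δ_A − δ_B) = (-54.9 − (-21.145))/(-77.934 − (-21.145))
f_A = -33.755 / -56.789 = 0.5944

0.594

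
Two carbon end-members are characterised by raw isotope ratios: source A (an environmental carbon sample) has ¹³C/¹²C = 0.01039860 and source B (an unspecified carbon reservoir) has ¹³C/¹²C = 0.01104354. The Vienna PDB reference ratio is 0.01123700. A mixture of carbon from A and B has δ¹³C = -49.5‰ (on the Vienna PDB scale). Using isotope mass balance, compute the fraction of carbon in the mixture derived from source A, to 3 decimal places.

δ_A = (0.01039860/0.01123700 − 1)×1000 = (0.925389 − 1)×1000 = -74.611‰
δ_B = (0.01104354/0.01123700 − 1)×1000 = (0.982784 − 1)×1000 = -17.216‰
f_A = (δ_mix − δ_B)/(δ_A − δ_B) = (-49.5 − (-17.216))/(-74.611 − (-17.216))
f_A = -32.284 / -57.394 = 0.5625

0.562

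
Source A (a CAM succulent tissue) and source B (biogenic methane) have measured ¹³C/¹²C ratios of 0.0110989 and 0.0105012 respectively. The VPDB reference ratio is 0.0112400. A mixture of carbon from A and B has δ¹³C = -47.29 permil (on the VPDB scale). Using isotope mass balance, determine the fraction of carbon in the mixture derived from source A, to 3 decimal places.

0.347

δ_A = (0.0110989/0.0112400 − 1)×1000 = (0.987447 − 1)×1000 = -12.553 permil
δ_B = (0.0105012/0.0112400 − 1)×1000 = (0.934270 − 1)×1000 = -65.730 permil
f_A = (δ_mix − δ_B)/(δ_A − δ_B) = (-47.29 − (-65.730))/(-12.553 − (-65.730))
f_A = 18.440 / 53.176 = 0.3468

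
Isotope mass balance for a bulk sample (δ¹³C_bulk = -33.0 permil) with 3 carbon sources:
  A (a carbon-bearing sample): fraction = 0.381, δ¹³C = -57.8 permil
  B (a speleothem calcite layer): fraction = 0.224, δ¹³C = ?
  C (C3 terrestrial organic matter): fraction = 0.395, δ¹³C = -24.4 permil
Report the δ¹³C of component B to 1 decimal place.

Isotope mass balance: δ_bulk = Σ fᵢ·δᵢ.
-33.0 = 0.381×(-57.8) + 0.224×δ_B + 0.395×(-24.4)
0.224·δ_B = -33.0 − (-31.660) = -1.340
δ_B = -1.340 / 0.224 = -5.98 permil

-6.0 permil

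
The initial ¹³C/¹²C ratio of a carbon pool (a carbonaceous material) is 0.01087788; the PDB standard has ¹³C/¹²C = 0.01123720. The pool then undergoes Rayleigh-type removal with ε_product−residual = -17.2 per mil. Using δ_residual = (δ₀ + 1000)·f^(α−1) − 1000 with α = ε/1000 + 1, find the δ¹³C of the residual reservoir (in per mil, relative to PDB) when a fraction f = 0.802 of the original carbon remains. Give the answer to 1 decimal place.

-28.3 per mil

δ₀ = (0.01087788/0.01123720 − 1)×1000 = (0.968024 − 1)×1000 = -31.976 per mil
α − 1 = ε/1000 = -0.0172
f^(α−1) = 0.802^(-0.0172) = 1.003802
δ_res = (-31.976 + 1000) × 1.003802 − 1000 = 971.705 − 1000 = -28.30 per mil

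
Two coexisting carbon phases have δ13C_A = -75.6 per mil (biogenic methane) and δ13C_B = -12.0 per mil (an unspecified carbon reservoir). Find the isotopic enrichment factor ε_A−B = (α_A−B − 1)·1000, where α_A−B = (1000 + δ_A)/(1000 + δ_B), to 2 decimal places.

α_A−B = (1000 + -75.6) / (1000 + -12.0) = 924.4 / 988.0 = 0.935628
ε_A−B = (0.935628 − 1) × 1000 = -64.372 per mil
(The approximation ε ≈ δ_A − δ_B would give -63.6 per mil.)

-64.37 per mil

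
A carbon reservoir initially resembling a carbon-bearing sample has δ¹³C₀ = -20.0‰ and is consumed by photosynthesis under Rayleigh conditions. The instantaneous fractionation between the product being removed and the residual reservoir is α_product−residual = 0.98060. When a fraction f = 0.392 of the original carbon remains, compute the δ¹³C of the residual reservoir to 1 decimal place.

-2.0‰

Rayleigh residual: δ_res = (δ₀ + 1000)·f^(α−1) − 1000
α − 1 = -0.01940
f^(α−1) = 0.392^(-0.01940) = 1.018334
δ_res = (-20.0 + 1000) × 1.018334 − 1000 = 997.967 − 1000 = -2.03‰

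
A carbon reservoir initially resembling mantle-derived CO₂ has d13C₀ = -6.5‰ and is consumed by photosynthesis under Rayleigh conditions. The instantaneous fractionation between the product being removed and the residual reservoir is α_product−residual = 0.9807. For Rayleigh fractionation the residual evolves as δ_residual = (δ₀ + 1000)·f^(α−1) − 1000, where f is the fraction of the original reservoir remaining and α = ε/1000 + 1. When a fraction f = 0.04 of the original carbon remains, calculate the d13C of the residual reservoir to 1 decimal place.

57.2‰

Rayleigh residual: δ_res = (δ₀ + 1000)·f^(α−1) − 1000
α − 1 = -0.01930
f^(α−1) = 0.04^(-0.01930) = 1.064095
δ_res = (-6.5 + 1000) × 1.064095 − 1000 = 1057.178 − 1000 = 57.18‰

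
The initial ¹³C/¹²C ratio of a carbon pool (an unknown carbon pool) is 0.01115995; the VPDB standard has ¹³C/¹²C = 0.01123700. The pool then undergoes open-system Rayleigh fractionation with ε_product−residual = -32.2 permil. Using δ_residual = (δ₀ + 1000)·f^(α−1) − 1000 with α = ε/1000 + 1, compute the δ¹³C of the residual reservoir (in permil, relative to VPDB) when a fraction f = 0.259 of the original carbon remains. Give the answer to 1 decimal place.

δ₀ = (0.01115995/0.01123700 − 1)×1000 = (0.993143 − 1)×1000 = -6.857 permil
α − 1 = ε/1000 = -0.0322
f^(α−1) = 0.259^(-0.0322) = 1.044460
δ_res = (-6.857 + 1000) × 1.044460 − 1000 = 1037.298 − 1000 = 37.30 permil

37.3 permil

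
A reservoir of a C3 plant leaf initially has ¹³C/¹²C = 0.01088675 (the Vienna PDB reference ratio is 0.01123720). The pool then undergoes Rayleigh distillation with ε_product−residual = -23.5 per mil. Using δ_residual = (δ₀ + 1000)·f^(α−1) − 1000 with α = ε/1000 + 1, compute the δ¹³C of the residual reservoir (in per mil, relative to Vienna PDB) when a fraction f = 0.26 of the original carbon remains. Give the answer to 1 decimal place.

0.0 per mil

δ₀ = (0.01088675/0.01123720 − 1)×1000 = (0.968813 − 1)×1000 = -31.187 per mil
α − 1 = ε/1000 = -0.0235
f^(α−1) = 0.26^(-0.0235) = 1.032163
δ_res = (-31.187 + 1000) × 1.032163 − 1000 = 999.973 − 1000 = -0.03 per mil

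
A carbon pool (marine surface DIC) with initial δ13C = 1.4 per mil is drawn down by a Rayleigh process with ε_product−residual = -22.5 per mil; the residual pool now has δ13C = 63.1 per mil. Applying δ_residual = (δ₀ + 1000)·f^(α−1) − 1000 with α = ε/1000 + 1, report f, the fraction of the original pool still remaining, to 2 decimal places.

α − 1 = ε/1000 = -0.0225
(δ_res + 1000)/(δ₀ + 1000) = (63.1 + 1000)/(1.4 + 1000) = 1063.1/1001.4 = 1.061614
f = 1.061614^(1/-0.0225) = exp(ln(1.061614)/-0.0225) = exp(0.05979/-0.0225)
f = exp(-2.6573) = 0.0701

0.07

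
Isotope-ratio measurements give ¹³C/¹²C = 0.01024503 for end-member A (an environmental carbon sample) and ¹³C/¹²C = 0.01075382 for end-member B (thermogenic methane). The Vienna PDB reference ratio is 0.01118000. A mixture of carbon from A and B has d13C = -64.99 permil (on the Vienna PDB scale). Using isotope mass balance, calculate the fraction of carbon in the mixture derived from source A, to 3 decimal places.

0.590

δ_A = (0.01024503/0.01118000 − 1)×1000 = (0.916371 − 1)×1000 = -83.629 permil
δ_B = (0.01075382/0.01118000 − 1)×1000 = (0.961880 − 1)×1000 = -38.120 permil
f_A = (δ_mix − δ_B)/(δ_A − δ_B) = (-64.99 − (-38.120))/(-83.629 − (-38.120))
f_A = -26.870 / -45.509 = 0.5904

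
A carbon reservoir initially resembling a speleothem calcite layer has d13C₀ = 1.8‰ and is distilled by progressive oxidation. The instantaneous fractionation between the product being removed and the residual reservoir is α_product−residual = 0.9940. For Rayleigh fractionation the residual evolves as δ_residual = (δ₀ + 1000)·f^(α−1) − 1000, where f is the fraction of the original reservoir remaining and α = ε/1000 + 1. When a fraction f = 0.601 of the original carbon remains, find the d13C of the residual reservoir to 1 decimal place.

Rayleigh residual: δ_res = (δ₀ + 1000)·f^(α−1) − 1000
α − 1 = -0.00600
f^(α−1) = 0.601^(-0.00600) = 1.003060
δ_res = (1.8 + 1000) × 1.003060 − 1000 = 1004.865 − 1000 = 4.87‰

4.9‰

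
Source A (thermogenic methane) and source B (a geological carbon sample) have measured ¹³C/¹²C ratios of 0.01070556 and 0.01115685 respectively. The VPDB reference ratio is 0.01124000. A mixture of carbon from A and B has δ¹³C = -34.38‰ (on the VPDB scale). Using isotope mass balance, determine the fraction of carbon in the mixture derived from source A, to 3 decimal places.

0.672

δ_A = (0.01070556/0.01124000 − 1)×1000 = (0.952452 − 1)×1000 = -47.548‰
δ_B = (0.01115685/0.01124000 − 1)×1000 = (0.992602 − 1)×1000 = -7.398‰
f_A = (δ_mix − δ_B)/(δ_A − δ_B) = (-34.38 − (-7.398))/(-47.548 − (-7.398))
f_A = -26.982 / -40.150 = 0.6720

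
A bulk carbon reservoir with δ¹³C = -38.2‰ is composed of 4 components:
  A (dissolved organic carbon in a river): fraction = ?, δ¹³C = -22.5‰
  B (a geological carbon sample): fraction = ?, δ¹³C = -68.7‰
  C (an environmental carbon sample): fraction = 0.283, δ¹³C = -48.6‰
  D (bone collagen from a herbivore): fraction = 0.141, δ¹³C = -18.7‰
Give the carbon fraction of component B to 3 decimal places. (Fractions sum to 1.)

0.192

Let f_B and f_A be the unknown fractions; fractions sum to 1 so f_B + f_A = 0.576.
Mass balance: Σ fᵢ·δᵢ = δ_bulk ⇒ f_B·(-68.7) + f_A·(-22.5) = -38.2 − (-16.390) = -21.810
Substitute f_A = 0.576 − f_B:
f_B·(-68.7 − -22.5) = -21.810 − 0.576×(-22.5) = -8.850
f_B = -8.850 / -46.2 = 0.1915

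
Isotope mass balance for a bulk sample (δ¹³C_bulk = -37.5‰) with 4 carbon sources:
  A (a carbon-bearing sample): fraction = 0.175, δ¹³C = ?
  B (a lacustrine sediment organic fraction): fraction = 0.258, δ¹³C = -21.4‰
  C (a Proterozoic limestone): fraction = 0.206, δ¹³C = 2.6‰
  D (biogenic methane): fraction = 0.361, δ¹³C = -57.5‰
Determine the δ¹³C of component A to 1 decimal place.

Isotope mass balance: δ_bulk = Σ fᵢ·δᵢ.
-37.5 = 0.175×δ_A + 0.258×(-21.4) + 0.206×(2.6) + 0.361×(-57.5)
0.175·δ_A = -37.5 − (-25.743) = -11.757
δ_A = -11.757 / 0.175 = -67.18‰

-67.2‰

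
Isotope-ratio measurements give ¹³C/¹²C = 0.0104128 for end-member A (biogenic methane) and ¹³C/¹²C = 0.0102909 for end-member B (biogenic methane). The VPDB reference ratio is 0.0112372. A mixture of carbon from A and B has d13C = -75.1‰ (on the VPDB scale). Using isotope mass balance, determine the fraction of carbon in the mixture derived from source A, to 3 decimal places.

δ_A = (0.0104128/0.0112372 − 1)×1000 = (0.926637 − 1)×1000 = -73.363‰
δ_B = (0.0102909/0.0112372 − 1)×1000 = (0.915789 − 1)×1000 = -84.211‰
f_A = (δ_mix − δ_B)/(δ_A − δ_B) = (-75.1 − (-84.211))/(-73.363 − (-84.211))
f_A = 9.111 / 10.848 = 0.8399

0.840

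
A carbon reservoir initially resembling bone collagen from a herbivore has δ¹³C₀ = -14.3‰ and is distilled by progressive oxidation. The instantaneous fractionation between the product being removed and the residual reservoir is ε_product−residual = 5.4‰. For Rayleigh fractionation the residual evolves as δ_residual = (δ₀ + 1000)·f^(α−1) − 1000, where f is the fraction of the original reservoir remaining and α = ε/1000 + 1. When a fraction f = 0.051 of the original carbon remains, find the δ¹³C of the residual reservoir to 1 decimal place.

Rayleigh residual: δ_res = (δ₀ + 1000)·f^(α−1) − 1000
α = ε/1000 + 1 = 1.00540, so α − 1 = 0.00540
f^(α−1) = 0.051^(0.00540) = 0.984058
δ_res = (-14.3 + 1000) × 0.984058 − 1000 = 969.986 − 1000 = -30.01‰

-30.0‰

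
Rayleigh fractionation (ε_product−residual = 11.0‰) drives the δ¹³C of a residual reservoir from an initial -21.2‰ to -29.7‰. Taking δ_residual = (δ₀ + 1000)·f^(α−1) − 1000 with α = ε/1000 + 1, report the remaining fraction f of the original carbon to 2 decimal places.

0.45

α − 1 = ε/1000 = 0.0110
(δ_res + 1000)/(δ₀ + 1000) = (-29.7 + 1000)/(-21.2 + 1000) = 970.3/978.8 = 0.991316
f = 0.991316^(1/0.0110) = exp(ln(0.991316)/0.0110) = exp(-0.00872/0.0110)
f = exp(-0.7929) = 0.4525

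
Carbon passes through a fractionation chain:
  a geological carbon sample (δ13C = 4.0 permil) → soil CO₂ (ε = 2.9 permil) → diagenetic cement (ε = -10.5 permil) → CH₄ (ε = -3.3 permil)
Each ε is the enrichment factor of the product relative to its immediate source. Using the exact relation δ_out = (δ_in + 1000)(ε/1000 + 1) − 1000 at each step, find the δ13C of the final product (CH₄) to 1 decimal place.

-6.9 permil

step 1: δ = (4.00 + 1000)·(2.9/1000 + 1) − 1000 = 6.91 permil
step 2: δ = (6.91 + 1000)·(-10.5/1000 + 1) − 1000 = -3.66 permil
step 3: δ = (-3.66 + 1000)·(-3.3/1000 + 1) − 1000 = -6.95 permil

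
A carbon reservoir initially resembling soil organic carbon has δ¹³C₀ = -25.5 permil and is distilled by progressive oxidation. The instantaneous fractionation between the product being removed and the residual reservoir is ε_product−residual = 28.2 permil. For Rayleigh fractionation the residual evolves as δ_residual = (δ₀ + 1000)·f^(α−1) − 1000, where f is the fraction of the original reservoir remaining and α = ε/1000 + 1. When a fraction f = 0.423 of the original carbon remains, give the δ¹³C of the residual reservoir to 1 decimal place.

-48.9 permil

Rayleigh residual: δ_res = (δ₀ + 1000)·f^(α−1) − 1000
α = ε/1000 + 1 = 1.02820, so α − 1 = 0.02820
f^(α−1) = 0.423^(0.02820) = 0.976029
δ_res = (-25.5 + 1000) × 0.976029 − 1000 = 951.140 − 1000 = -48.86 permil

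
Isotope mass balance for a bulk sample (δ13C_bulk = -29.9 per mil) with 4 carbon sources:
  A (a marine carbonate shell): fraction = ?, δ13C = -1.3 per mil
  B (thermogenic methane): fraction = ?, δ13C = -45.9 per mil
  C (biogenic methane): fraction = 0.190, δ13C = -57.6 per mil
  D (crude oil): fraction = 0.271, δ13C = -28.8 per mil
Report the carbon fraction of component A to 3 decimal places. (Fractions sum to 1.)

Let f_A and f_B be the unknown fractions; fractions sum to 1 so f_A + f_B = 0.539.
Mass balance: Σ fᵢ·δᵢ = δ_bulk ⇒ f_A·(-1.3) + f_B·(-45.9) = -29.9 − (-18.749) = -11.151
Substitute f_B = 0.539 − f_A:
f_A·(-1.3 − -45.9) = -11.151 − 0.539×(-45.9) = 13.589
f_A = 13.589 / 44.6 = 0.3047

0.305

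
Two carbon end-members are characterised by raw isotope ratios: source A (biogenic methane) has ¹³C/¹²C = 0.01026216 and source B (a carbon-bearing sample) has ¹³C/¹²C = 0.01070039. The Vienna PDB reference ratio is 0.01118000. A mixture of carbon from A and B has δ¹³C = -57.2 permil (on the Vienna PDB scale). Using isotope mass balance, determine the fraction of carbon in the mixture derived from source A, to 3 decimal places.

0.365

δ_A = (0.01026216/0.01118000 − 1)×1000 = (0.917903 − 1)×1000 = -82.097 permil
δ_B = (0.01070039/0.01118000 − 1)×1000 = (0.957101 − 1)×1000 = -42.899 permil
f_A = (δ_mix − δ_B)/(δ_A − δ_B) = (-57.2 − (-42.899))/(-82.097 − (-42.899))
f_A = -14.301 / -39.198 = 0.3648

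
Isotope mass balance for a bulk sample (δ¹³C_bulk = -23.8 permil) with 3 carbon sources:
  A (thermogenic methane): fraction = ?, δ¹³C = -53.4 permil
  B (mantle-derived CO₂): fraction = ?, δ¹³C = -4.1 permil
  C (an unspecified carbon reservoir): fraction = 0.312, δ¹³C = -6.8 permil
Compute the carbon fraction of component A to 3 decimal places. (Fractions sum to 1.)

0.383

Let f_A and f_B be the unknown fractions; fractions sum to 1 so f_A + f_B = 0.688.
Mass balance: Σ fᵢ·δᵢ = δ_bulk ⇒ f_A·(-53.4) + f_B·(-4.1) = -23.8 − (-2.122) = -21.678
Substitute f_B = 0.688 − f_A:
f_A·(-53.4 − -4.1) = -21.678 − 0.688×(-4.1) = -18.858
f_A = -18.858 / -49.3 = 0.3825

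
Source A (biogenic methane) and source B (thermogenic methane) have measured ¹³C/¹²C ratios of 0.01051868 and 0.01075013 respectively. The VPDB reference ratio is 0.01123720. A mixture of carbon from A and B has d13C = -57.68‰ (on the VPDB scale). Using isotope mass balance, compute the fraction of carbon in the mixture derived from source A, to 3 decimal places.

δ_A = (0.01051868/0.01123720 − 1)×1000 = (0.936059 − 1)×1000 = -63.941‰
δ_B = (0.01075013/0.01123720 − 1)×1000 = (0.956656 − 1)×1000 = -43.344‰
f_A = (δ_mix − δ_B)/(δ_A − δ_B) = (-57.68 − (-43.344))/(-63.941 − (-43.344))
f_A = -14.336 / -20.597 = 0.6960

0.696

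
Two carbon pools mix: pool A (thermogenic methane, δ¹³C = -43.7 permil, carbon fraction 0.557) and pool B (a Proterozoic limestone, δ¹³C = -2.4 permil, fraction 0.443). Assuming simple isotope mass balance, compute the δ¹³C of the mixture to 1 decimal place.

δ_mix = f_A·δ_A + f_B·δ_B
δ_mix = 0.557 × (-43.7) + 0.443 × (-2.4)
δ_mix = -24.34 + -1.06 = -25.40 permil

-25.4 permil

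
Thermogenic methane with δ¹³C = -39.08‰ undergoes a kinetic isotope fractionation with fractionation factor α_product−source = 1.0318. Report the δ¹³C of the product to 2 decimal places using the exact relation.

-8.52‰

δ_product = (δ_source + 1000)·α − 1000
δ_product = (-39.08 + 1000) × 1.0318 − 1000
δ_product = 991.477 − 1000 = -8.523‰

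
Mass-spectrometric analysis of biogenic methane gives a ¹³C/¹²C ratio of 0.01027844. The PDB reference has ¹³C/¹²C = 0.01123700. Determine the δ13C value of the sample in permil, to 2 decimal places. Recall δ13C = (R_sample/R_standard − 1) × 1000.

-85.30 permil

δ13C = (R_sample / R_standard − 1) × 1000
R_sample / R_standard = 0.01027844 / 0.01123700 = 0.914696
δ13C = (0.914696 − 1) × 1000 = -85.304 permil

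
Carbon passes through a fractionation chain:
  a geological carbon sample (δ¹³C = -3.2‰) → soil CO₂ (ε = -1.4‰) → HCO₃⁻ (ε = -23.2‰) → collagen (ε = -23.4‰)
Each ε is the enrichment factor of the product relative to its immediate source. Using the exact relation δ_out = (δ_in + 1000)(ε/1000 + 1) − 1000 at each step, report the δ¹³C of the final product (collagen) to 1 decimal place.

step 1: δ = (-3.20 + 1000)·(-1.4/1000 + 1) − 1000 = -4.60‰
step 2: δ = (-4.60 + 1000)·(-23.2/1000 + 1) − 1000 = -27.69‰
step 3: δ = (-27.69 + 1000)·(-23.4/1000 + 1) − 1000 = -50.44‰

-50.4‰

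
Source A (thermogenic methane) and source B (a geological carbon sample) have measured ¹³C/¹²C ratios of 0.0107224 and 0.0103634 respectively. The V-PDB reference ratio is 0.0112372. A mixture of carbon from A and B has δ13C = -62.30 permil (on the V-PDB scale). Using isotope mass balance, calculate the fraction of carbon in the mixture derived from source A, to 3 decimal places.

0.484

δ_A = (0.0107224/0.0112372 − 1)×1000 = (0.954188 − 1)×1000 = -45.812 permil
δ_B = (0.0103634/0.0112372 − 1)×1000 = (0.922240 − 1)×1000 = -77.760 permil
f_A = (δ_mix − δ_B)/(δ_A − δ_B) = (-62.30 − (-77.760))/(-45.812 − (-77.760))
f_A = 15.460 / 31.947 = 0.4839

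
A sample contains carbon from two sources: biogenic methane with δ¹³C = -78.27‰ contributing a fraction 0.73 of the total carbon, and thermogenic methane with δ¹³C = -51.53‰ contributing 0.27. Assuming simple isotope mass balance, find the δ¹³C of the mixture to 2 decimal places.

-71.05‰

δ_mix = f_A·δ_A + f_B·δ_B
δ_mix = 0.73 × (-78.27) + 0.27 × (-51.53)
δ_mix = -57.137 + -13.913 = -71.050‰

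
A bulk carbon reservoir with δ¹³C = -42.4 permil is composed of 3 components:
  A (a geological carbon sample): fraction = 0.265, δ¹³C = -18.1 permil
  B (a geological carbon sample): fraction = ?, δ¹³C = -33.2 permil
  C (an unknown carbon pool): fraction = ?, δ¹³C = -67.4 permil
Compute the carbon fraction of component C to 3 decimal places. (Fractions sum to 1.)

Let f_C and f_B be the unknown fractions; fractions sum to 1 so f_C + f_B = 0.735.
Mass balance: Σ fᵢ·δᵢ = δ_bulk ⇒ f_C·(-67.4) + f_B·(-33.2) = -42.4 − (-4.797) = -37.603
Substitute f_B = 0.735 − f_C:
f_C·(-67.4 − -33.2) = -37.603 − 0.735×(-33.2) = -13.201
f_C = -13.201 / -34.2 = 0.3860

0.386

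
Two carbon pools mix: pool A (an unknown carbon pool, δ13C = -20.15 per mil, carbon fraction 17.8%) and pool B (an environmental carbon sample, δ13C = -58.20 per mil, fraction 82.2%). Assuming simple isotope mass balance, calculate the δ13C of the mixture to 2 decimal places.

δ_mix = f_A·δ_A + f_B·δ_B
δ_mix = 0.178 × (-20.15) + 0.822 × (-58.20)
δ_mix = -3.587 + -47.840 = -51.427 per mil

-51.43 per mil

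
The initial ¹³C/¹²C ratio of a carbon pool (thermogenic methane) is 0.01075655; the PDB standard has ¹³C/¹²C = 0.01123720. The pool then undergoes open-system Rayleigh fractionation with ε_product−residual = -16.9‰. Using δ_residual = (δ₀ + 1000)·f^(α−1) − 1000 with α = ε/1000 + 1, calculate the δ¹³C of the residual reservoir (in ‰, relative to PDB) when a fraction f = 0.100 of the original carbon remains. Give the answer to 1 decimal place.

δ₀ = (0.01075655/0.01123720 − 1)×1000 = (0.957227 − 1)×1000 = -42.773‰
α − 1 = ε/1000 = -0.0169
f^(α−1) = 0.100^(-0.0169) = 1.039681
δ_res = (-42.773 + 1000) × 1.039681 − 1000 = 995.210 − 1000 = -4.79‰

-4.8‰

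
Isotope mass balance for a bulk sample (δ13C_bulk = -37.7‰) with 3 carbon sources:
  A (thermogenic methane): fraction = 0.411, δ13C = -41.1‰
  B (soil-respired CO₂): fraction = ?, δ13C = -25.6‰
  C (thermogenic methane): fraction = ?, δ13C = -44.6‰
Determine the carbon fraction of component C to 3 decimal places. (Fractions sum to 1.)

0.302

Let f_C and f_B be the unknown fractions; fractions sum to 1 so f_C + f_B = 0.589.
Mass balance: Σ fᵢ·δᵢ = δ_bulk ⇒ f_C·(-44.6) + f_B·(-25.6) = -37.7 − (-16.892) = -20.808
Substitute f_B = 0.589 − f_C:
f_C·(-44.6 − -25.6) = -20.808 − 0.589×(-25.6) = -5.730
f_C = -5.730 / -19.0 = 0.3016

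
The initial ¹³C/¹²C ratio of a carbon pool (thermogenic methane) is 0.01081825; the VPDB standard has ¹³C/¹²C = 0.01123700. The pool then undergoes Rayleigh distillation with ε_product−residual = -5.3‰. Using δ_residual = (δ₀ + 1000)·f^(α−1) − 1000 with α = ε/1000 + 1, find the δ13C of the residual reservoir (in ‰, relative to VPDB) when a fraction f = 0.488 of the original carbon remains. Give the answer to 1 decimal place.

-33.6‰

δ₀ = (0.01081825/0.01123700 − 1)×1000 = (0.962735 − 1)×1000 = -37.265‰
α − 1 = ε/1000 = -0.0053
f^(α−1) = 0.488^(-0.0053) = 1.003810
δ_res = (-37.265 + 1000) × 1.003810 − 1000 = 966.402 − 1000 = -33.60‰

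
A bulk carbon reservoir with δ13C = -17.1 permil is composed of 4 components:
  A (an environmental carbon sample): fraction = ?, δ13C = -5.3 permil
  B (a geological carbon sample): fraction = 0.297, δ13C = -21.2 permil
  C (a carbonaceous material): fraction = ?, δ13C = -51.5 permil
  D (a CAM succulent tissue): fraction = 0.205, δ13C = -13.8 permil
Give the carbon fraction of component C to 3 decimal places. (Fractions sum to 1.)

0.115

Let f_C and f_A be the unknown fractions; fractions sum to 1 so f_C + f_A = 0.498.
Mass balance: Σ fᵢ·δᵢ = δ_bulk ⇒ f_C·(-51.5) + f_A·(-5.3) = -17.1 − (-9.125) = -7.975
Substitute f_A = 0.498 − f_C:
f_C·(-51.5 − -5.3) = -7.975 − 0.498×(-5.3) = -5.335
f_C = -5.335 / -46.2 = 0.1155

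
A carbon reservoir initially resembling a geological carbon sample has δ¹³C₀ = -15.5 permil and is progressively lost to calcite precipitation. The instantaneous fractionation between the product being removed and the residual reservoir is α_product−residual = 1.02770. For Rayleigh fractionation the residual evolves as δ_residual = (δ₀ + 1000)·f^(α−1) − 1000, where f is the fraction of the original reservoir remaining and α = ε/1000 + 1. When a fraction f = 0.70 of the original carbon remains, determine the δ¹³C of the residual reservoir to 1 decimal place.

Rayleigh residual: δ_res = (δ₀ + 1000)·f^(α−1) − 1000
α − 1 = 0.02770
f^(α−1) = 0.70^(0.02770) = 0.990169
δ_res = (-15.5 + 1000) × 0.990169 − 1000 = 974.821 − 1000 = -25.18 permil

-25.2 permil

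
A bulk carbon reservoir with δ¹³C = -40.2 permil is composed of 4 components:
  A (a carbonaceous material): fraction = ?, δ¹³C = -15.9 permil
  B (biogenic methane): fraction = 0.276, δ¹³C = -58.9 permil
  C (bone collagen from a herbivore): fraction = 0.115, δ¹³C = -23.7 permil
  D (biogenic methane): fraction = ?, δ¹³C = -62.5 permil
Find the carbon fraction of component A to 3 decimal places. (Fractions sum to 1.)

0.361

Let f_A and f_D be the unknown fractions; fractions sum to 1 so f_A + f_D = 0.609.
Mass balance: Σ fᵢ·δᵢ = δ_bulk ⇒ f_A·(-15.9) + f_D·(-62.5) = -40.2 − (-18.982) = -21.218
Substitute f_D = 0.609 − f_A:
f_A·(-15.9 − -62.5) = -21.218 − 0.609×(-62.5) = 16.844
f_A = 16.844 / 46.6 = 0.3615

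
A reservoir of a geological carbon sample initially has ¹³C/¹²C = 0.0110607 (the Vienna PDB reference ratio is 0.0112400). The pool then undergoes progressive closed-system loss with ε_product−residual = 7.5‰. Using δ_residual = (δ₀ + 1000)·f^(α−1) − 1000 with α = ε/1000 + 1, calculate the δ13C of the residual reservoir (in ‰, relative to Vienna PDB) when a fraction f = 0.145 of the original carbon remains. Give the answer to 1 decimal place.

δ₀ = (0.0110607/0.0112400 − 1)×1000 = (0.984048 − 1)×1000 = -15.952‰
α − 1 = ε/1000 = 0.0075
f^(α−1) = 0.145^(0.0075) = 0.985622
δ_res = (-15.952 + 1000) × 0.985622 − 1000 = 969.899 − 1000 = -30.10‰

-30.1‰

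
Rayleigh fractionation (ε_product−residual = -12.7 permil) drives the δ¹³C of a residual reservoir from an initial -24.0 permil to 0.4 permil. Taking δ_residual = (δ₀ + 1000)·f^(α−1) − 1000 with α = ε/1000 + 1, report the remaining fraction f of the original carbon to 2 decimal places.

0.14

α − 1 = ε/1000 = -0.0127
(δ_res + 1000)/(δ₀ + 1000) = (0.4 + 1000)/(-24.0 + 1000) = 1000.4/976.0 = 1.025000
f = 1.025000^(1/-0.0127) = exp(ln(1.025000)/-0.0127) = exp(0.02469/-0.0127)
f = exp(-1.9443) = 0.1431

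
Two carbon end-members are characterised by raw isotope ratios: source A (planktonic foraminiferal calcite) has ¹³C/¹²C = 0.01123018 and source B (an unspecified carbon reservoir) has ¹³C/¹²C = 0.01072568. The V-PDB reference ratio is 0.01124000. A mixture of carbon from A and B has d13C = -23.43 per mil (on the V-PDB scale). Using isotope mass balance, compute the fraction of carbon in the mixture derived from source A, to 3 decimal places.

0.497

δ_A = (0.01123018/0.01124000 − 1)×1000 = (0.999126 − 1)×1000 = -0.874 per mil
δ_B = (0.01072568/0.01124000 − 1)×1000 = (0.954242 − 1)×1000 = -45.758 per mil
f_A = (δ_mix − δ_B)/(δ_A − δ_B) = (-23.43 − (-45.758))/(-0.874 − (-45.758))
f_A = 22.328 / 44.884 = 0.4975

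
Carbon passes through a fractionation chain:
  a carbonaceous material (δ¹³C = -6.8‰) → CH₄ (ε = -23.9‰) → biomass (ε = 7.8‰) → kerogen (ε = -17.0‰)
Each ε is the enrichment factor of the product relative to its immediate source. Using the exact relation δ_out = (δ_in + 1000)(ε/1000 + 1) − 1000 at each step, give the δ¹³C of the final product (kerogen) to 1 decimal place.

step 1: δ = (-6.80 + 1000)·(-23.9/1000 + 1) − 1000 = -30.54‰
step 2: δ = (-30.54 + 1000)·(7.8/1000 + 1) − 1000 = -22.98‰
step 3: δ = (-22.98 + 1000)·(-17.0/1000 + 1) − 1000 = -39.59‰

-39.6‰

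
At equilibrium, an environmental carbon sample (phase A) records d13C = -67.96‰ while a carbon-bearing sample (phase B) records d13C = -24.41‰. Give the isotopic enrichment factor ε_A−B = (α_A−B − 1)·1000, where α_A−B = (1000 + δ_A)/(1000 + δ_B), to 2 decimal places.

-44.64‰

α_A−B = (1000 + -67.96) / (1000 + -24.41) = 932.04 / 975.59 = 0.955360
ε_A−B = (0.955360 − 1) × 1000 = -44.640‰
(The approximation ε ≈ δ_A − δ_B would give -43.55‰.)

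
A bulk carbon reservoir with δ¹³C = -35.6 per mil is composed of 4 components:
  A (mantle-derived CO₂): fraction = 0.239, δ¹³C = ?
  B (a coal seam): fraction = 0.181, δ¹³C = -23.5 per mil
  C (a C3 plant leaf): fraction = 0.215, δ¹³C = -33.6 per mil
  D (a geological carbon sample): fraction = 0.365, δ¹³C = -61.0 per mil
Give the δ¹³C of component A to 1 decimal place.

-7.8 per mil

Isotope mass balance: δ_bulk = Σ fᵢ·δᵢ.
-35.6 = 0.239×δ_A + 0.181×(-23.5) + 0.215×(-33.6) + 0.365×(-61.0)
0.239·δ_A = -35.6 − (-33.742) = -1.858
δ_A = -1.858 / 0.239 = -7.77 per mil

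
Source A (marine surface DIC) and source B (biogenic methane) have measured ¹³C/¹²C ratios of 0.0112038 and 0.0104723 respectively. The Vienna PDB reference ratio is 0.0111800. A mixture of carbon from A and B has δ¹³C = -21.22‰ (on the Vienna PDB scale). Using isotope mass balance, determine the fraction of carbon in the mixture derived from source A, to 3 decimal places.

0.643

δ_A = (0.0112038/0.0111800 − 1)×1000 = (1.002129 − 1)×1000 = 2.129‰
δ_B = (0.0104723/0.0111800 − 1)×1000 = (0.936699 − 1)×1000 = -63.301‰
f_A = (δ_mix − δ_B)/(δ_A − δ_B) = (-21.22 − (-63.301))/(2.129 − (-63.301))
f_A = 42.081 / 65.429 = 0.6431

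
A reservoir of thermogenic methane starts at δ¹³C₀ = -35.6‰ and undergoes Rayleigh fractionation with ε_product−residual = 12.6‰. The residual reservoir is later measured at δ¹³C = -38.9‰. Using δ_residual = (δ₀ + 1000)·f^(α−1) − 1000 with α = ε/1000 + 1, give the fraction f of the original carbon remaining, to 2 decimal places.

0.76

α − 1 = ε/1000 = 0.0126
(δ_res + 1000)/(δ₀ + 1000) = (-38.9 + 1000)/(-35.6 + 1000) = 961.1/964.4 = 0.996578
f = 0.996578^(1/0.0126) = exp(ln(0.996578)/0.0126) = exp(-0.00343/0.0126)
f = exp(-0.2720) = 0.7618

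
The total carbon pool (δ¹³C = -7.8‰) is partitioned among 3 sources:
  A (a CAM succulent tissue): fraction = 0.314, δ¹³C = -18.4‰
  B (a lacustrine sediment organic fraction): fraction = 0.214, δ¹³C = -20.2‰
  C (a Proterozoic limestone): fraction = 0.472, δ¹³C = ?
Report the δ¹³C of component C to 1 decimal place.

4.9‰

Isotope mass balance: δ_bulk = Σ fᵢ·δᵢ.
-7.8 = 0.314×(-18.4) + 0.214×(-20.2) + 0.472×δ_C
0.472·δ_C = -7.8 − (-10.100) = 2.300
δ_C = 2.300 / 0.472 = 4.87‰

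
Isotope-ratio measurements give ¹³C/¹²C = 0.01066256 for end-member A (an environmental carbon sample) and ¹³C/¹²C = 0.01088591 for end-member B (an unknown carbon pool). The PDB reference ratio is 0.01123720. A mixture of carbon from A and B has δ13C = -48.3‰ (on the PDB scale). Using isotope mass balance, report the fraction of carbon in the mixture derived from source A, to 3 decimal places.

δ_A = (0.01066256/0.01123720 − 1)×1000 = (0.948863 − 1)×1000 = -51.137‰
δ_B = (0.01088591/0.01123720 − 1)×1000 = (0.968739 − 1)×1000 = -31.261‰
f_A = (δ_mix − δ_B)/(δ_A − δ_B) = (-48.3 − (-31.261))/(-51.137 − (-31.261))
f_A = -17.039 / -19.876 = 0.8572

0.857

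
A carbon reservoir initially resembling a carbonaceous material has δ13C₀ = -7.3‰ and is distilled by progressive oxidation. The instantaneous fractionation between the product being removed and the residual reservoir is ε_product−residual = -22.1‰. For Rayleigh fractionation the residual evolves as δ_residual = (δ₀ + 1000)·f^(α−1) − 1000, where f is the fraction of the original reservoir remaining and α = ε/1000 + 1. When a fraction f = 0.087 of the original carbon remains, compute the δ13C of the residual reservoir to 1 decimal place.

Rayleigh residual: δ_res = (δ₀ + 1000)·f^(α−1) − 1000
α = ε/1000 + 1 = 0.97790, so α − 1 = -0.02210
f^(α−1) = 0.087^(-0.02210) = 1.055447
δ_res = (-7.3 + 1000) × 1.055447 − 1000 = 1047.743 − 1000 = 47.74‰

47.7‰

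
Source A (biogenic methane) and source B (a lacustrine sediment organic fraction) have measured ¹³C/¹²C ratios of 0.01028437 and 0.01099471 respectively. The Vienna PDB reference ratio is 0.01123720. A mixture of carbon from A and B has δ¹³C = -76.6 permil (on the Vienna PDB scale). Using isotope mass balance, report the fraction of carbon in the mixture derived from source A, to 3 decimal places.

δ_A = (0.01028437/0.01123720 − 1)×1000 = (0.915208 − 1)×1000 = -84.792 permil
δ_B = (0.01099471/0.01123720 − 1)×1000 = (0.978421 − 1)×1000 = -21.579 permil
f_A = (δ_mix − δ_B)/(δ_A − δ_B) = (-76.6 − (-21.579))/(-84.792 − (-21.579))
f_A = -55.021 / -63.213 = 0.8704

0.870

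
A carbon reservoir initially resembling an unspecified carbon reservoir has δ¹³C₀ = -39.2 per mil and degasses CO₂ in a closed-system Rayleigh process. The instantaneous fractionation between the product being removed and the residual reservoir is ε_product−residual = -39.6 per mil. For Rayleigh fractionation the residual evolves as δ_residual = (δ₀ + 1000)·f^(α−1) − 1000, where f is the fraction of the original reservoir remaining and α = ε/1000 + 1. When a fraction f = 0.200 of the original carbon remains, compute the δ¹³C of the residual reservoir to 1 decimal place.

Rayleigh residual: δ_res = (δ₀ + 1000)·f^(α−1) − 1000
α = ε/1000 + 1 = 0.96040, so α − 1 = -0.03960
f^(α−1) = 0.200^(-0.03960) = 1.065809
δ_res = (-39.2 + 1000) × 1.065809 − 1000 = 1024.029 − 1000 = 24.03 per mil

24.0 per mil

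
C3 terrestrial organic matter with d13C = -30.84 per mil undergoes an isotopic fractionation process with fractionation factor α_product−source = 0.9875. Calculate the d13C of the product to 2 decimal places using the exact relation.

δ_product = (δ_source + 1000)·α − 1000
δ_product = (-30.84 + 1000) × 0.9875 − 1000
δ_product = 957.046 − 1000 = -42.954 per mil

-42.95 per mil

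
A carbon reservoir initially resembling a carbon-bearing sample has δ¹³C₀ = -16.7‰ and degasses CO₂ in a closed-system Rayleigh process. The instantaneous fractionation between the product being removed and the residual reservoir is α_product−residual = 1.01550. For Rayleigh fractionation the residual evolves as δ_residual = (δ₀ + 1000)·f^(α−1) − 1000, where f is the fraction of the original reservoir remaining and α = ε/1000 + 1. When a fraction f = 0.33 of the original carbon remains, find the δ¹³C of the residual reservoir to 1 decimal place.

Rayleigh residual: δ_res = (δ₀ + 1000)·f^(α−1) − 1000
α − 1 = 0.01550
f^(α−1) = 0.33^(0.01550) = 0.982963
δ_res = (-16.7 + 1000) × 0.982963 − 1000 = 966.547 − 1000 = -33.45‰

-33.5‰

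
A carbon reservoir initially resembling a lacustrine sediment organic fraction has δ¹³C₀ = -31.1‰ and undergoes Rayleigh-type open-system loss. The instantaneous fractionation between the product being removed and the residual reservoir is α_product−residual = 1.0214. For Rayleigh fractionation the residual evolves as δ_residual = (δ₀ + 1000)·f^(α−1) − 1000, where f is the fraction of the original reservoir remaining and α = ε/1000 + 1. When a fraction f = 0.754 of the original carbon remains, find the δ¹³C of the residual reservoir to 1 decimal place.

-36.9‰

Rayleigh residual: δ_res = (δ₀ + 1000)·f^(α−1) − 1000
α − 1 = 0.02140
f^(α−1) = 0.754^(0.02140) = 0.993976
δ_res = (-31.1 + 1000) × 0.993976 − 1000 = 963.063 − 1000 = -36.94‰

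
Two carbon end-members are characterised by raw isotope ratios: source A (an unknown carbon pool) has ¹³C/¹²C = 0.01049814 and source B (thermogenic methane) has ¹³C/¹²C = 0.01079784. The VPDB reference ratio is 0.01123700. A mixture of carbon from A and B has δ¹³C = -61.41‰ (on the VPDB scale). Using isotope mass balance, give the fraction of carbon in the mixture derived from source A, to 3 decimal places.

0.837

δ_A = (0.01049814/0.01123700 − 1)×1000 = (0.934248 − 1)×1000 = -65.752‰
δ_B = (0.01079784/0.01123700 − 1)×1000 = (0.960918 − 1)×1000 = -39.082‰
f_A = (δ_mix − δ_B)/(δ_A − δ_B) = (-61.41 − (-39.082))/(-65.752 − (-39.082))
f_A = -22.328 / -26.671 = 0.8372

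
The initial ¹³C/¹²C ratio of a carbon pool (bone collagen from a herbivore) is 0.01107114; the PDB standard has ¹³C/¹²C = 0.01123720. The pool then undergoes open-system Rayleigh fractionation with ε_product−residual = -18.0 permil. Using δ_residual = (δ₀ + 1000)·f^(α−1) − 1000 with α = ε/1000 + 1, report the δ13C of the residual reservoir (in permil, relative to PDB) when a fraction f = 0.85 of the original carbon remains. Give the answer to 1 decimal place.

-11.9 permil

δ₀ = (0.01107114/0.01123720 − 1)×1000 = (0.985222 − 1)×1000 = -14.778 permil
α − 1 = ε/1000 = -0.0180
f^(α−1) = 0.85^(-0.0180) = 1.002930
δ_res = (-14.778 + 1000) × 1.002930 − 1000 = 988.109 − 1000 = -11.89 permil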